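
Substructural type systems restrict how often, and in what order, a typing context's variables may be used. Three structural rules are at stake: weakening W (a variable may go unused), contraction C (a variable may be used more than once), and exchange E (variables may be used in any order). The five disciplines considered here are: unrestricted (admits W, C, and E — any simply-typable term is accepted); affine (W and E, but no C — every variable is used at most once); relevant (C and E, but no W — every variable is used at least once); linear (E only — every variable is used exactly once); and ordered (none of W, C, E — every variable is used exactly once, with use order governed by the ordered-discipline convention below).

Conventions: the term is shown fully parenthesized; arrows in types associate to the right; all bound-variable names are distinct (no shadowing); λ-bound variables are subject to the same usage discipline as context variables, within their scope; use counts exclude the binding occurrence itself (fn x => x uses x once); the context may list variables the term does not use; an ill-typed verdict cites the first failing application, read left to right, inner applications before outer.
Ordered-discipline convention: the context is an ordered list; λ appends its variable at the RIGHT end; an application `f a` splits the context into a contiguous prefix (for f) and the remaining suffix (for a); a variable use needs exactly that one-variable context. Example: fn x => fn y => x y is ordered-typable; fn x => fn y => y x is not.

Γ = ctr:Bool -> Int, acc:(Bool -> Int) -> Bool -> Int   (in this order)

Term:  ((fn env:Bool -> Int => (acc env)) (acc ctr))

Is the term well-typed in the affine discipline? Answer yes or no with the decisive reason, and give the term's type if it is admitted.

no — needs contraction — acc ×2
variable uses: ctr ×1; acc ×2; env (bound) ×1
left-to-right use order: acc, env, acc, ctr
typing: ✓ — Bool -> Int
summary: ordered ✗ | linear ✗ | affine ✗ | relevant ✓ | unrestricted ✓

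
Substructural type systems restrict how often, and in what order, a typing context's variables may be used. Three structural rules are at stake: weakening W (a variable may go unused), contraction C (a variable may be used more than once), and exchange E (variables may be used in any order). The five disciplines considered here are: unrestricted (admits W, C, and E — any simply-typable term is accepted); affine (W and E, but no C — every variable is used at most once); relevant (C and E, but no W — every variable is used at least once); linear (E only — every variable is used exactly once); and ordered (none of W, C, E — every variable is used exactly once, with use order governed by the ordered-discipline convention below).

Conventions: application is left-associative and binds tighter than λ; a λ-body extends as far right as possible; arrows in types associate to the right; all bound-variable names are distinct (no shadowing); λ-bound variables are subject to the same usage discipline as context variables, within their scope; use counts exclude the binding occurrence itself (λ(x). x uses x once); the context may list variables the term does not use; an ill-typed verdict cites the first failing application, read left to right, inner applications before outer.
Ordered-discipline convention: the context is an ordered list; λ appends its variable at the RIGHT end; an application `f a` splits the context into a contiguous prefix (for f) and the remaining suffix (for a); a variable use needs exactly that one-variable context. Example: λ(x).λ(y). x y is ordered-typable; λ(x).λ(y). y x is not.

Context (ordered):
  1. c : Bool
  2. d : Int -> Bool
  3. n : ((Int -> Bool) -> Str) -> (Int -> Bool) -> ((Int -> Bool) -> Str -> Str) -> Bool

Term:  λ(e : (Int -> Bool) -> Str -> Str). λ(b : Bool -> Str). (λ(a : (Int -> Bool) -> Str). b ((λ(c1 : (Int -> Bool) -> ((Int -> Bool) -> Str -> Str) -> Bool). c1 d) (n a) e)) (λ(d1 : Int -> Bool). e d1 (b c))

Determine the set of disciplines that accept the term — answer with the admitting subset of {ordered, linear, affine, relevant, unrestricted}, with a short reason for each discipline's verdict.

admitting disciplines: relevant, unrestricted
counts: c ×1, d ×1, n ×1, e (λ-bound) ×2, b (λ-bound) ×2, a (λ-bound) ×1, c1 (λ-bound) ×1, d1 (λ-bound) ×1
uses in reading order: b, c1, d, n, a, e, e, d1, b, c
typing: the term checks, with type ((Int -> Bool) -> Str -> Str) -> (Bool -> Str) -> Str
ordered: ✗, uses contraction: e ×2, b ×2
linear: ✗, uses contraction: e ×2, b ×2
affine: ✗, uses contraction: e ×2, b ×2
relevant: ✓, none of c, d, n, e, b, a, c1, d1 goes unused
unrestricted: ✓, simply typable at ((Int -> Bool) -> Str -> Str) -> (Bool -> Str) -> Str; W, C, E all held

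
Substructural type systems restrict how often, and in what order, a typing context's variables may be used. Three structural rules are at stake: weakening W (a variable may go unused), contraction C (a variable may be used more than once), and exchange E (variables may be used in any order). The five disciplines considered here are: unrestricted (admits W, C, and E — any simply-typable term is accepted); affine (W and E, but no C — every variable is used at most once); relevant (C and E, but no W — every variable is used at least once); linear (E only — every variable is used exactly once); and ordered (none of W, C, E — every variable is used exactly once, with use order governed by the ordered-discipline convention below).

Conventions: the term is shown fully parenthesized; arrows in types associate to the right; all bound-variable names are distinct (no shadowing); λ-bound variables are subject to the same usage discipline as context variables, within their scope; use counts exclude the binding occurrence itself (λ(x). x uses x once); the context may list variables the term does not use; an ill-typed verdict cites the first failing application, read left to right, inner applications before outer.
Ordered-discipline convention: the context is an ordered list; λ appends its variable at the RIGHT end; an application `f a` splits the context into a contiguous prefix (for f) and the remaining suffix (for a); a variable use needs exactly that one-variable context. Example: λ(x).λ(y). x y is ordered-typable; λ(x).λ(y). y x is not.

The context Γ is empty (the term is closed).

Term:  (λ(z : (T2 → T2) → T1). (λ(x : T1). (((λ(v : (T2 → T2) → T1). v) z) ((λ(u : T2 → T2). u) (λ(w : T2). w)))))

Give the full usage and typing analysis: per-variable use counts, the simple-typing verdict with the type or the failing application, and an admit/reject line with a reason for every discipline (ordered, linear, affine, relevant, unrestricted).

counts: z [bound]: 1; x [bound]: 0; v [bound]: 1; u [bound]: 1; w [bound]: 1
left-to-right use order: v, z, u, w
typing: the term checks, with type ((T2 → T2) → T1) → T1 → T1
ordered: ✗ — x never used (weakening)
linear: ✗ — x never used (weakening)
affine: ✓ — at most one use each (z, x, v, u, w)
relevant: ✗ — x never used (weakening)
unrestricted: ✓ — well-typed at ((T2 → T2) → T1) → T1 → T1; no restrictions here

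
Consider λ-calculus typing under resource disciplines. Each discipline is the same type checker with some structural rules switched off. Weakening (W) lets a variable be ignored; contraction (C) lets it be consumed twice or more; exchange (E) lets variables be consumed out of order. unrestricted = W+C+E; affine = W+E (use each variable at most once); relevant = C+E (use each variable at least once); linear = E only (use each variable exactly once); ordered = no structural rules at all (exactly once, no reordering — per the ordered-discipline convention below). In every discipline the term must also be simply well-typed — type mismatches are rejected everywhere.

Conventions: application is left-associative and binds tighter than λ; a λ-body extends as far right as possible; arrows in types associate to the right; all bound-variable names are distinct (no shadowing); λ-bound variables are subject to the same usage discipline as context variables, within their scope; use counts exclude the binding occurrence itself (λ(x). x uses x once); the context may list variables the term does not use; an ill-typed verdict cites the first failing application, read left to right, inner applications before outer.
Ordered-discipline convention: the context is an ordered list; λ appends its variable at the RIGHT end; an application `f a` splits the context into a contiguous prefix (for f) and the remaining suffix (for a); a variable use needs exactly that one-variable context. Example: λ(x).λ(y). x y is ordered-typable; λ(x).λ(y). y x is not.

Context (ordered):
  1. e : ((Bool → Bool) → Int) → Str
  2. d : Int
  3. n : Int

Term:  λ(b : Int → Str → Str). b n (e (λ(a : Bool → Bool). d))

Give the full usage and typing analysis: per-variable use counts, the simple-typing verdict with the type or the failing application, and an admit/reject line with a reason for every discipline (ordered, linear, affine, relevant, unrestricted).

variable uses: e: 1, d: 1, n: 1, b [bound]: 1, a [bound]: 0
use order (left to right): b, n, e, d
typing: well-typed — term : (Int → Str → Str) → Str
ordered ✗ (a left unused)
linear ✗ (a left unused)
affine ✓ (none of e, d, n, b, a used more than once)
relevant ✗ (a left unused)
unrestricted ✓ (typability at (Int → Str → Str) → Str is all that's needed)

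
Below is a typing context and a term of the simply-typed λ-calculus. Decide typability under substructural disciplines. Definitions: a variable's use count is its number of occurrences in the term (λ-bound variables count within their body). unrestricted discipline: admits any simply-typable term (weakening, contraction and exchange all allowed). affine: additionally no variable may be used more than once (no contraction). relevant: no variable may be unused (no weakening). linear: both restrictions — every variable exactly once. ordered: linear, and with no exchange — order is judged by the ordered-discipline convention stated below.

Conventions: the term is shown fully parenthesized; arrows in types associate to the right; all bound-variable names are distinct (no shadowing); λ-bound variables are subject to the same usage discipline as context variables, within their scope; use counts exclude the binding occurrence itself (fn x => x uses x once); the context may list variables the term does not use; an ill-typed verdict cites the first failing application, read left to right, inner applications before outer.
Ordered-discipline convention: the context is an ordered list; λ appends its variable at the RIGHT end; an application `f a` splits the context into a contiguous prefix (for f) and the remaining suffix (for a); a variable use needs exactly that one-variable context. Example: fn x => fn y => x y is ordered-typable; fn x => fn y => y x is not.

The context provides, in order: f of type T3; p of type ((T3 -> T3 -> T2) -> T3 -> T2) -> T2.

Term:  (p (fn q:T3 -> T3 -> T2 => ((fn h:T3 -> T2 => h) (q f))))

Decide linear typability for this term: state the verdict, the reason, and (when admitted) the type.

yes — each of f, p, q, h used exactly once; term : T2
usage: f=1, p=1, q [bound]=1, h [bound]=1
left-to-right use order: p, h, q, f
typing: ✓ — T2
summary: ordered ✗; linear ✓; affine ✓; relevant ✓; unrestricted ✓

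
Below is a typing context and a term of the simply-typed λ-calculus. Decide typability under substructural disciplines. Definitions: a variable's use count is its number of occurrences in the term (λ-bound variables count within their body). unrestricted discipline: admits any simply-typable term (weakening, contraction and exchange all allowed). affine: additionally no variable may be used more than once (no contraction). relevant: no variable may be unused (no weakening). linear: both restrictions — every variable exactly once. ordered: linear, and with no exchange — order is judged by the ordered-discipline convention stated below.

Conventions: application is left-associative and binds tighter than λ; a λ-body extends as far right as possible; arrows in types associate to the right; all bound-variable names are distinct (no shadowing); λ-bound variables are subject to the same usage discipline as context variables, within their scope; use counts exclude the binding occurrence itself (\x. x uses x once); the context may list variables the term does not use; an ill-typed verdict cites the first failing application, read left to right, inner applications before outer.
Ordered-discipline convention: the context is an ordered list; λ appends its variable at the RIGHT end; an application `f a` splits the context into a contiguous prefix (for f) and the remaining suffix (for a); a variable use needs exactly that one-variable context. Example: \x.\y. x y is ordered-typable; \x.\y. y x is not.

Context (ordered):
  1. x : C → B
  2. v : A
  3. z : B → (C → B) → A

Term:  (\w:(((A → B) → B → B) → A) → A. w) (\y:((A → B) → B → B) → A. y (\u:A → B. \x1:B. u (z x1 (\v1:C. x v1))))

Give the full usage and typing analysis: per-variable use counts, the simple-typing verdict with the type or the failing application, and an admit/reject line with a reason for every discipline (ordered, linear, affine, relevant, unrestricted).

use counts: x: 1×; v: 0×; z: 1×; w (λ-bound): 1×; y (λ-bound): 1×; u (λ-bound): 1×; x1 (λ-bound): 1×; v1 (λ-bound): 1×
use order (left to right): w, y, u, z, x1, x, v1
typing: well-typed at (((A → B) → B → B) → A) → A
ordered ✗ (v left unused)
linear ✗ (v left unused)
affine ✓ (x, v, z, w, y, u, x1, v1: no repeats, contraction unneeded)
relevant ✗ (v left unused)
unrestricted ✓ (well-typed at (((A → B) → B → B) → A) → A; no restrictions here)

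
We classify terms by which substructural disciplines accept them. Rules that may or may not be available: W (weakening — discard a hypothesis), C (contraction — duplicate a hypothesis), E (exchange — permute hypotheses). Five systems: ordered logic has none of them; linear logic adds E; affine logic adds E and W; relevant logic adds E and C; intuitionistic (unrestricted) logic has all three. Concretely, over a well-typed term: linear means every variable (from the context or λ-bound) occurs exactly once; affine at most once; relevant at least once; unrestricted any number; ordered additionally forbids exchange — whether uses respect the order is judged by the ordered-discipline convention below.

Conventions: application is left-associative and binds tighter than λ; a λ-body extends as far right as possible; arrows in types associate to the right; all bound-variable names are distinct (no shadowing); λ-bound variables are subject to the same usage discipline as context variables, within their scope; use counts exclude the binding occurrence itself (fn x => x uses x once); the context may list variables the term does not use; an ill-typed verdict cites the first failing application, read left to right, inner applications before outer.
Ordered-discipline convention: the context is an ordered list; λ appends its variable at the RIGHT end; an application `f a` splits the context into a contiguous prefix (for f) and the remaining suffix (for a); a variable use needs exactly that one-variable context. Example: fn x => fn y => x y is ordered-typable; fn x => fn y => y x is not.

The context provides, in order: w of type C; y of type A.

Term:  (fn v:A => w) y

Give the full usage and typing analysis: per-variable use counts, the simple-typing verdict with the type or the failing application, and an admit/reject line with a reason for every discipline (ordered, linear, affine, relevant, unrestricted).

counts: w: 1; y: 1; v (bound): 0
left-to-right use order: w, y
typing: well-typed at C
ordered: ✗ — unused: v — weakening required
linear: ✗ — unused: v — weakening required
affine: ✓ — none of w, y, v used more than once
relevant: ✗ — unused: v — weakening required
unrestricted: ✓ — simply typable at C; W, C, E all held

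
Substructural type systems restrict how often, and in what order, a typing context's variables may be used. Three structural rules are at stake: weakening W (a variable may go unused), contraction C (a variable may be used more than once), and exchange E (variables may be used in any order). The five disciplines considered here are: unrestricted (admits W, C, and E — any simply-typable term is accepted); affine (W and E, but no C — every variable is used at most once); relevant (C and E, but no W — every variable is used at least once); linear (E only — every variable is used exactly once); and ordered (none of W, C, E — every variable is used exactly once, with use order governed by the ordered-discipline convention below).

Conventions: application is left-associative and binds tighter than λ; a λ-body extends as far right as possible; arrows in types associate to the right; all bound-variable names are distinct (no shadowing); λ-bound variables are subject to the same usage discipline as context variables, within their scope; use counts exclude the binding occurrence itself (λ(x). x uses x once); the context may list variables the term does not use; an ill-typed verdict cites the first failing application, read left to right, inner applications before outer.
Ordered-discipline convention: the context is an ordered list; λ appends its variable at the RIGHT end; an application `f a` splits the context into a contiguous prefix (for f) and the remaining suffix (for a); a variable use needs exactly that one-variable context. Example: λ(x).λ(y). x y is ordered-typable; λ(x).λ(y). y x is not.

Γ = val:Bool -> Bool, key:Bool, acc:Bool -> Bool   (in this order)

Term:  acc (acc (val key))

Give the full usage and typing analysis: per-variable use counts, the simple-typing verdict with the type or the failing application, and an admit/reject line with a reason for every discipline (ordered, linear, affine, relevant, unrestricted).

use counts: val ×1; key ×1; acc ×2
left-to-right use order: acc, acc, val, key
typing: ✓ — Bool
ordered: ✗, repeated use of acc ×2
linear: ✗, repeated use of acc ×2
affine: ✗, repeated use of acc ×2
relevant: ✓, none of val, key, acc goes unused
unrestricted: ✓, well-typed at Bool; no restrictions here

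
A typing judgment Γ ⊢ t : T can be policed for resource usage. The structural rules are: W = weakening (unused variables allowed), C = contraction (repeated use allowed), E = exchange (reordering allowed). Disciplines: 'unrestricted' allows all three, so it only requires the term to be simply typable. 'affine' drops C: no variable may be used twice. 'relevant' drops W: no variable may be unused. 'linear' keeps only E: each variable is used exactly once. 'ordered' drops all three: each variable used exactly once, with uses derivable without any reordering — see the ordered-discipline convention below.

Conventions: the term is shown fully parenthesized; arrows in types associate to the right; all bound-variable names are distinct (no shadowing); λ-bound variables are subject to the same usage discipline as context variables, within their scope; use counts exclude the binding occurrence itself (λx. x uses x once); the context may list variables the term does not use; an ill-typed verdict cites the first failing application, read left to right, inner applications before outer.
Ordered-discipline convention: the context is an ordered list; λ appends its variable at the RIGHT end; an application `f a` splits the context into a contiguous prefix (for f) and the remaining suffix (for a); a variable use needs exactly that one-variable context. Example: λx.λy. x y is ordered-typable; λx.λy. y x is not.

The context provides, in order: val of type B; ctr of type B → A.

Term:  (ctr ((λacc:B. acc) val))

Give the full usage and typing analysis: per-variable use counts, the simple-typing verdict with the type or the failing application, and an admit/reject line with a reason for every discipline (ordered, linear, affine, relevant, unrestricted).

usage: val: 1; ctr: 1; acc [bound]: 1
use order (left to right): ctr, acc, val
typing: well-typed at A
ordered: ✗, needs exchange: uses follow ctr, acc, val
linear: ✓, single use per variable (val, ctr, acc)
affine: ✓, none of val, ctr, acc used more than once
relevant: ✓, val, ctr, acc: all used, weakening unneeded
unrestricted: ✓, well-typed at A; no restrictions here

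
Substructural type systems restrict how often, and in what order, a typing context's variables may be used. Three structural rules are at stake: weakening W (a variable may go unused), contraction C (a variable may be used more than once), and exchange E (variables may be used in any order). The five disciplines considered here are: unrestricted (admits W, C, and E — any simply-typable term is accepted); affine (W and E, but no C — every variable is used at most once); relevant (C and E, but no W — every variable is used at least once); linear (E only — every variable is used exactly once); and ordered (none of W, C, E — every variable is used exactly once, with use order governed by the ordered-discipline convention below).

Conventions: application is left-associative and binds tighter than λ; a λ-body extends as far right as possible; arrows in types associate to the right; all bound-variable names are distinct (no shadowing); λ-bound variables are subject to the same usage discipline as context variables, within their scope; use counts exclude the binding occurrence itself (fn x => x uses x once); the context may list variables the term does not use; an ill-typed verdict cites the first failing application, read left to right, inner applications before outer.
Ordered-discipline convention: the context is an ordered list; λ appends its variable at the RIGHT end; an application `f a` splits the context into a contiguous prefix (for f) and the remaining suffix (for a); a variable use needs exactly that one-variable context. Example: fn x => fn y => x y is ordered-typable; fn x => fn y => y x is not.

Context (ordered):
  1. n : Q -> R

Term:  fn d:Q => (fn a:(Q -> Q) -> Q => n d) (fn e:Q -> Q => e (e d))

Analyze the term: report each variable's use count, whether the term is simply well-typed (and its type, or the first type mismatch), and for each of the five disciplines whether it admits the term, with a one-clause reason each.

use counts: n: 1; d (λ-bound): 2; a (λ-bound): 0; e (λ-bound): 2
order of uses: n, d, e, e, d
typing: well-typed — term : Q -> R
ordered: ✗ — d ×2, e ×2 used more than once (contraction); needs weakening: a unused
linear: ✗ — d ×2, e ×2 used more than once (contraction); needs weakening: a unused
affine: ✗ — d ×2, e ×2 used more than once (contraction)
relevant: ✗ — needs weakening: a unused
unrestricted: ✓ — typability at Q -> R is all that's needed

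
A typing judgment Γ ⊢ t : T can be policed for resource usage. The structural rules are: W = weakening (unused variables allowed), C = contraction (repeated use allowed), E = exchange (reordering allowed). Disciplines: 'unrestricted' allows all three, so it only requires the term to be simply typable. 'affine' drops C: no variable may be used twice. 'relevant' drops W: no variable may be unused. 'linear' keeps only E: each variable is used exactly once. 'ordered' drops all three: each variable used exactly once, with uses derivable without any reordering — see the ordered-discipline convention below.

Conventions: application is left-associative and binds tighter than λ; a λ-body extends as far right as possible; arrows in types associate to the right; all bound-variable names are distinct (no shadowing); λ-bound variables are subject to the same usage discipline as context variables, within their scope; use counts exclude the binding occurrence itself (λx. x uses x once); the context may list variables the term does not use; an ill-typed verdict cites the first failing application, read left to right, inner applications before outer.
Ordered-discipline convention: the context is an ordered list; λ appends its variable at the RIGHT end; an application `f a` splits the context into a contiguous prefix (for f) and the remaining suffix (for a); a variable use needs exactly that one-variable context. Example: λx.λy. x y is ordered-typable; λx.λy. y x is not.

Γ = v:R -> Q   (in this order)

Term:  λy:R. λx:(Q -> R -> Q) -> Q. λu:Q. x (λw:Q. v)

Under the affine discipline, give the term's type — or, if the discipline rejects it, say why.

term : R -> ((Q -> R -> Q) -> Q) -> Q -> Q
variable uses: v: 1×; y [bound]: 0×; x [bound]: 1×; u [bound]: 0×; w [bound]: 0×
order of uses: x, v
typing: well-typed — term : R -> ((Q -> R -> Q) -> Q) -> Q -> Q
across the five disciplines: ordered ✗ | linear ✗ | affine ✓ | relevant ✗ | unrestricted ✓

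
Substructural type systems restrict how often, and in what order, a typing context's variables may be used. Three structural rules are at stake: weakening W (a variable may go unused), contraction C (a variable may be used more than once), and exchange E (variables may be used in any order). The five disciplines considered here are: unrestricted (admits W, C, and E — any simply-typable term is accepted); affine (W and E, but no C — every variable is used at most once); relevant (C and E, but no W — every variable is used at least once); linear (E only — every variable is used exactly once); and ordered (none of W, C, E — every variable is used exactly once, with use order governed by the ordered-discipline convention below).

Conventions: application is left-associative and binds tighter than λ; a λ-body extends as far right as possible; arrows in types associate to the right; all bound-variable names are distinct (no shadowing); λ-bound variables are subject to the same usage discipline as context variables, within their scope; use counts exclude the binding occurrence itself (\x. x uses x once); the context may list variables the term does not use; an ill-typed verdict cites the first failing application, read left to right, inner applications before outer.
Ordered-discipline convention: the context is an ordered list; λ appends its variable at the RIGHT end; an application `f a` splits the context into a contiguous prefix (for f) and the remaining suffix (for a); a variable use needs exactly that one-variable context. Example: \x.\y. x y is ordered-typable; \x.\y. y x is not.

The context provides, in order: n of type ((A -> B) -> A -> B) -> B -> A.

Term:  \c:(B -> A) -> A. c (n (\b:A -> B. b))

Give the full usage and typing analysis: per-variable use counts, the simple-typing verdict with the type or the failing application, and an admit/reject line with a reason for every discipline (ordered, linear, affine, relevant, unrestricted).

usage: n: 1×, c [bound]: 1×, b [bound]: 1×
uses in reading order: c, n, b
typing: well-typed at ((B -> A) -> A) -> A
ordered ✗ (needs exchange: uses follow c, n, b)
linear ✓ (n, c, b: one use apiece)
affine ✓ (n, c, b: no repeats, contraction unneeded)
relevant ✓ (n, c, b: all used, weakening unneeded)
unrestricted ✓ (typability at ((B -> A) -> A) -> A is all that's needed)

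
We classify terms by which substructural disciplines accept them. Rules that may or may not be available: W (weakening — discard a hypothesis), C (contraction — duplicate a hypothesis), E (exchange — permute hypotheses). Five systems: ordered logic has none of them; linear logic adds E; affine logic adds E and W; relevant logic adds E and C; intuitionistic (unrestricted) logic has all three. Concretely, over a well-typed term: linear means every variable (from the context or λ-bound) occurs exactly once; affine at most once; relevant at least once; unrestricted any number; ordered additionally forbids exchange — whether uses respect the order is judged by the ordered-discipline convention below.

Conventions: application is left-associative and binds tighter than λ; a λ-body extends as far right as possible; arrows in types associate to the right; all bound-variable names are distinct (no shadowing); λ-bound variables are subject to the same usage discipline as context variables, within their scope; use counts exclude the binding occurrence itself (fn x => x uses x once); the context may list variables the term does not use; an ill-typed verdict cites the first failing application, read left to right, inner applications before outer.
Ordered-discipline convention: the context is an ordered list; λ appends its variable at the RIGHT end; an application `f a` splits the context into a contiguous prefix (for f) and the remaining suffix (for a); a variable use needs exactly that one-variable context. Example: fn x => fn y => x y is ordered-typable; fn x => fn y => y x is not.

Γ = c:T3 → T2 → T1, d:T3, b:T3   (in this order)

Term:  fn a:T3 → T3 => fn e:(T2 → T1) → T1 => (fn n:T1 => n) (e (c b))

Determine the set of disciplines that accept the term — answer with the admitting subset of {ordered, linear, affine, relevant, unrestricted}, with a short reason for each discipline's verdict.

accepted by: affine, unrestricted
variable uses: c ×1, d ×0, b ×1, a (λ-bound) ×0, e (λ-bound) ×1, n (λ-bound) ×1
uses in reading order: n, e, c, b
typing: the term checks, with type (T3 → T3) → ((T2 → T1) → T1) → T1
ordered ✗ (d, a left unused)
linear ✗ (d, a left unused)
affine ✓ (at most one use each (c, d, b, a, e, n))
relevant ✗ (d, a left unused)
unrestricted ✓ (typability at (T3 → T3) → ((T2 → T1) → T1) → T1 is all that's needed)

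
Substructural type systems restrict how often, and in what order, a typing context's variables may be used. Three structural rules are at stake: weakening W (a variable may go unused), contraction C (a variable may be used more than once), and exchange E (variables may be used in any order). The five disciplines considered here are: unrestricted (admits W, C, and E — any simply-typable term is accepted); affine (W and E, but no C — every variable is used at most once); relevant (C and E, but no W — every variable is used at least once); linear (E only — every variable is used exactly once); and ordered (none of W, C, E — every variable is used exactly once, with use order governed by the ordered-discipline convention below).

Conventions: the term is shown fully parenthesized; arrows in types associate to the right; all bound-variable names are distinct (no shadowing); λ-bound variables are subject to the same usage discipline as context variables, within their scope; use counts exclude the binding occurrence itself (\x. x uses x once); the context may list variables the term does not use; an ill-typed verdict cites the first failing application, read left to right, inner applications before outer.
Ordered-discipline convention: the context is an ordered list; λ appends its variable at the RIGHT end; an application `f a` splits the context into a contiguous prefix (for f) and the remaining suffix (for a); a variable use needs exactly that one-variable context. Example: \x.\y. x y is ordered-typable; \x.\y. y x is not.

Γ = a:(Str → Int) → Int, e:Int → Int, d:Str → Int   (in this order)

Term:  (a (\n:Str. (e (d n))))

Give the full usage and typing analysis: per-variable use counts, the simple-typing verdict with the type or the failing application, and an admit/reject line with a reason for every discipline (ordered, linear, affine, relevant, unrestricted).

usage: a=1; e=1; d=1; n (bound)=1
left-to-right use order: a, e, d, n
typing: ✓ — Int
ordered ✓ (a, e, d, n once each; derivable with no W/C/E)
linear ✓ (each of a, e, d, n used exactly once)
affine ✓ (no duplicate uses among a, e, d, n)
relevant ✓ (a, e, d, n: all used, weakening unneeded)
unrestricted ✓ (type-checks (Int) and nothing is barred)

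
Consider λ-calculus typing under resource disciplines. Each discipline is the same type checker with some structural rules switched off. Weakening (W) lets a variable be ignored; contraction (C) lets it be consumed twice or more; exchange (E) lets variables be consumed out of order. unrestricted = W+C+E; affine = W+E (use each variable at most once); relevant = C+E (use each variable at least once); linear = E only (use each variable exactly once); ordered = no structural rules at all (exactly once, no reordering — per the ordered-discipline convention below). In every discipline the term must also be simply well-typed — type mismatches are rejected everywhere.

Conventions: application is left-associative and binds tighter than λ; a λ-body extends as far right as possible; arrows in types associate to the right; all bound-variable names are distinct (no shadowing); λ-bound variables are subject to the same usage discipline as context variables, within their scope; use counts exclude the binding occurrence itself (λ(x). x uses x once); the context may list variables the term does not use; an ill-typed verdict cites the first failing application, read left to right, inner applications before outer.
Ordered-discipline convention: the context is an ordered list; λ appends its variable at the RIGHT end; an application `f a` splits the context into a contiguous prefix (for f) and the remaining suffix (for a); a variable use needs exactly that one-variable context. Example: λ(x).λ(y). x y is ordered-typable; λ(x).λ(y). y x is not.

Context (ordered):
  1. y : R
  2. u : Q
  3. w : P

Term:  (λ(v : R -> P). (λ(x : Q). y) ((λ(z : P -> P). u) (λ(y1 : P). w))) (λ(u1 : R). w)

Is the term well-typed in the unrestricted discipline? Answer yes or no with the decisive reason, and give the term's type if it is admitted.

yes — well-typed at R; no restrictions here; term : R
variable uses: y: 1×, u: 1×, w: 2×, v (bound): 0×, x (bound): 0×, z (bound): 0×, y1 (bound): 0×, u1 (bound): 0×
left-to-right use order: y, u, w, w
typing: well-typed at R
summary: ordered ✗, linear ✗, affine ✗, relevant ✗, unrestricted ✓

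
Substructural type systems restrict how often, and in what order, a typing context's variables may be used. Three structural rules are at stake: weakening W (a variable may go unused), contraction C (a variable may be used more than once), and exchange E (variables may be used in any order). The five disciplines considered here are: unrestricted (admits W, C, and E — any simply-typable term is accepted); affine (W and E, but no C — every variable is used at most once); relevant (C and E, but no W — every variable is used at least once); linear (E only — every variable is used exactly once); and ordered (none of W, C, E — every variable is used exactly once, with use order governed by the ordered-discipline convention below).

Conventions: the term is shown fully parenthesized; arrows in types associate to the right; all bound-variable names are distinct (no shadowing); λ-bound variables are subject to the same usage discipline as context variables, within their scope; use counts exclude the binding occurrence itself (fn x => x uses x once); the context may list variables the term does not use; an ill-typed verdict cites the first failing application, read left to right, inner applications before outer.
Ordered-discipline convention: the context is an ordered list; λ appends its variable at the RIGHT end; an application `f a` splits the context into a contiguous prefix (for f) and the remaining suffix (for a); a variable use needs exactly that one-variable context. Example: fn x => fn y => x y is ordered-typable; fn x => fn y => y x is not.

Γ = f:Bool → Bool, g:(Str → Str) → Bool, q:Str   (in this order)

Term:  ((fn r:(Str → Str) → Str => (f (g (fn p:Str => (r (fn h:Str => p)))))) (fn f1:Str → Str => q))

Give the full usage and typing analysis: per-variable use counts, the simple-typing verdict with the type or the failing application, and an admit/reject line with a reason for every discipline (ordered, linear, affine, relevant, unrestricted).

use counts: f: 1×, g: 1×, q: 1×, r (λ-bound): 1×, p (λ-bound): 1×, h (λ-bound): 0×, f1 (λ-bound): 0×
uses in reading order: f, g, r, p, q
typing: well-typed at Bool
ordered ✗ (h, f1 never used (weakening))
linear ✗ (h, f1 never used (weakening))
affine ✓ (at most one use each (f, g, q, r, p, h, f1))
relevant ✗ (h, f1 never used (weakening))
unrestricted ✓ (type-checks (Bool) and nothing is barred)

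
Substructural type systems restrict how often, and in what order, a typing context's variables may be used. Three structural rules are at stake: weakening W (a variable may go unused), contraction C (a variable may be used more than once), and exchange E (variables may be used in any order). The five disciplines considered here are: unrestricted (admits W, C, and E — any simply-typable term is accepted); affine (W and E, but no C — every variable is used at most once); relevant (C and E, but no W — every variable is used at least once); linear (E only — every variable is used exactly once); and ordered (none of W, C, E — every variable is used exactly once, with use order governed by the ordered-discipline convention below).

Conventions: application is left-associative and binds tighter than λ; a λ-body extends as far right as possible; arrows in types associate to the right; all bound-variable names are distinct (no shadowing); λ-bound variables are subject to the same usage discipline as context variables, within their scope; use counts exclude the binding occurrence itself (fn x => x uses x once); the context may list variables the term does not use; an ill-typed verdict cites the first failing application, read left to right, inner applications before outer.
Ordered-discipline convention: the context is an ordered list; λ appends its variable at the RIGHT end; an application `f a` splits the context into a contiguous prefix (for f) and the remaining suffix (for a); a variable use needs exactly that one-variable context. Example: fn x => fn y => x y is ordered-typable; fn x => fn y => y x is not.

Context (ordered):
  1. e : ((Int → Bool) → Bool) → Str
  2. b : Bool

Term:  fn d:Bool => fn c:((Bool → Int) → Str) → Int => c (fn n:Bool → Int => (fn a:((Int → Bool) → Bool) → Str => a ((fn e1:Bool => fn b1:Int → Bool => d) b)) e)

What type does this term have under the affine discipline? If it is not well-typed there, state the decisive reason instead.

term : Bool → (((Bool → Int) → Str) → Int) → Int
counts: e ×1; b ×1; d (λ-bound) ×1; c (λ-bound) ×1; n (λ-bound) ×0; a (λ-bound) ×1; e1 (λ-bound) ×0; b1 (λ-bound) ×0
order of uses: c, a, d, b, e
typing: well-typed at Bool → (((Bool → Int) → Str) → Int) → Int
all disciplines: ordered ✗, linear ✗, affine ✓, relevant ✗, unrestricted ✓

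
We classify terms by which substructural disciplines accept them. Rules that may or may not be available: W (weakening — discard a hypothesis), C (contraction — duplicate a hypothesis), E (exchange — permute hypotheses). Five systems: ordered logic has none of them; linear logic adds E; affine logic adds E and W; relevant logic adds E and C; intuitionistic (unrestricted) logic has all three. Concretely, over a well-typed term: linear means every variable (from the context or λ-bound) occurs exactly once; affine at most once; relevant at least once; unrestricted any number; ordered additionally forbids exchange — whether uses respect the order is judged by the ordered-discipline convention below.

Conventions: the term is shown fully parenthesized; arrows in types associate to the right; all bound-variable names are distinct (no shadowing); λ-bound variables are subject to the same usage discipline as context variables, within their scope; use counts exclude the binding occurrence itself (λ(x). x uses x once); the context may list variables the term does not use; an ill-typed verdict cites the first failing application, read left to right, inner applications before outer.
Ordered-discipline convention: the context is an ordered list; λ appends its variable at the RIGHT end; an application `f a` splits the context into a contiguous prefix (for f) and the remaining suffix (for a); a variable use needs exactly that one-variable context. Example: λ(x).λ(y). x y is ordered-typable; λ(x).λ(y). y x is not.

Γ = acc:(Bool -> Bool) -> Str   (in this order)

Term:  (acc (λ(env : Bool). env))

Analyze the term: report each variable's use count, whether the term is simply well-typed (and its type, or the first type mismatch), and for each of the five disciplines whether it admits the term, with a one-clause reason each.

counts: acc ×1, env (bound) ×1
order of uses: acc, env
typing: ✓ — Str
ordered ✓ (acc, env once each; derivable with no W/C/E)
linear ✓ (exactly-once usage across acc, env)
affine ✓ (none of acc, env used more than once)
relevant ✓ (acc, env: all used, weakening unneeded)
unrestricted ✓ (type-checks (Str) and nothing is barred)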